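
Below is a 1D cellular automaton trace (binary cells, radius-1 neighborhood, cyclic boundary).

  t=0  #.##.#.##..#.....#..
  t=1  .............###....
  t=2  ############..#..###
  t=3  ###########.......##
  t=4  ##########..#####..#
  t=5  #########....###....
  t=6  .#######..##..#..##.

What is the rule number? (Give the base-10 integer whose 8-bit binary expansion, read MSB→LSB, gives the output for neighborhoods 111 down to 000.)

129

  nb ###: next=#  (t=1,i=14, bit7=1)
  nb ##.: next=.  (t=0,i=3, bit6=0)
  nb #.#: next=.  (t=0,i=1, bit5=0)
  nb #..: next=.  (t=0,i=9, bit4=0)
  nb .##: next=.  (t=0,i=2, bit3=0)
  nb .#.: next=.  (t=0,i=0, bit2=0)
  nb ..#: next=.  (t=0,i=10, bit1=0)
  nb ...: next=#  (t=0,i=13, bit0=1)
  bits 10000001 = 129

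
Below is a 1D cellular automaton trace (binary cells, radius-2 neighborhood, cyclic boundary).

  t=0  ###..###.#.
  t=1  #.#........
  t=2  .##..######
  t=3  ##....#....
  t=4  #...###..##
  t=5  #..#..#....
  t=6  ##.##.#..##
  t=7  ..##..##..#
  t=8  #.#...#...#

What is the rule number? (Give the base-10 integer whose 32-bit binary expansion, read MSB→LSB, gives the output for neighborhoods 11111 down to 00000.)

416319071

  nb #####: next=.  (t=2,i=7, bit31=0)
  nb ####.: next=.  (t=2,i=9, bit30=0)
  nb ###.#: next=.  (t=0,i=7, bit29=0)
  nb ###..: next=#  (t=0,i=2, bit28=1)
  nb ##.##: next=#  (t=2,i=0, bit27=1)
  nb ##.#.: next=.  (t=0,i=8, bit26=0)
  nb ##..#: next=.  (t=0,i=3, bit25=0)
  nb ##...: next=.  (t=3,i=2, bit24=0)
  nb #.###: next=#  (t=0,i=0, bit23=1)
  nb #.##.: next=#  (t=2,i=1, bit22=1)
  nb #.#.#: next=.  (t=0,i=9, bit21=0)
  nb #.#..: next=#  (t=1,i=2, bit20=1)
  nb #..##: next=.  (t=0,i=4, bit19=0)
  nb #..#.: next=.  (t=5,i=2, bit18=0)
  nb #...#: next=.  (t=4,i=2, bit17=0)
  nb #....: next=.  (t=1,i=4, bit16=0)
  nb .####: next=#  (t=2,i=6, bit15=1)
  nb .###.: next=.  (t=0,i=1, bit14=0)
  nb .##.#: next=.  (t=6,i=4, bit13=0)
  nb .##..: next=.  (t=2,i=2, bit12=0)
  nb .#.##: next=.  (t=0,i=10, bit11=0)
  nb .#.#.: next=#  (t=1,i=1, bit10=1)
  nb .#..#: next=#  (t=5,i=1, bit9=1)
  nb .#...: next=.  (t=1,i=3, bit8=0)
  nb ..###: next=.  (t=0,i=5, bit7=0)
  nb ..##.: next=#  (t=3,i=0, bit6=1)
  nb ..#.#: next=.  (t=1,i=0, bit5=0)
  nb ..#..: next=#  (t=3,i=6, bit4=1)
  nb ...##: next=#  (t=3,i=10, bit3=1)
  nb ...#.: next=#  (t=1,i=10, bit2=1)
  nb ....#: next=#  (t=1,i=9, bit1=1)
  nb .....: next=#  (t=1,i=5, bit0=1)
  bits 00011000110100001000011001011111 = 416319071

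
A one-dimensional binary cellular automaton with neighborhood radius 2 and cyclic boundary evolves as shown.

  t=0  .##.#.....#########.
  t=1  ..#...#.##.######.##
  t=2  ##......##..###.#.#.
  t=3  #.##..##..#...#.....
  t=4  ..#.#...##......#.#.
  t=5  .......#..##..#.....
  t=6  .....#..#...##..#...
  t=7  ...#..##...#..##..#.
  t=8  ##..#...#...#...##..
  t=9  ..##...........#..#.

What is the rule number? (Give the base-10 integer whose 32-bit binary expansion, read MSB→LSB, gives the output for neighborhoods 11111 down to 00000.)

  nb #####: next=#  (t=0,i=12, bit31=1)
  nb ####.: next=.  (t=0,i=17, bit30=0)
  nb ###.#: next=#  (t=1,i=16, bit29=1)
  nb ###..: next=#  (t=0,i=18, bit28=1)
  nb ##.##: next=.  (t=1,i=10, bit27=0)
  nb ##.#.: next=.  (t=0,i=3, bit26=0)
  nb ##..#: next=#  (t=0,i=19, bit25=1)
  nb ##...: next=#  (t=2,i=2, bit24=1)
  nb #.###: next=.  (t=1,i=11, bit23=0)
  nb #.##.: next=#  (t=1,i=8, bit22=1)
  nb #.#.#: next=.  (t=2,i=16, bit21=0)
  nb #.#..: next=.  (t=0,i=4, bit20=0)
  nb #..##: next=.  (t=0,i=0, bit19=0)
  nb #..#.: next=#  (t=1,i=1, bit18=1)
  nb #...#: next=.  (t=1,i=4, bit17=0)
  nb #....: next=#  (t=0,i=6, bit16=1)
  nb .####: next=#  (t=0,i=11, bit15=1)
  nb .###.: next=.  (t=2,i=13, bit14=0)
  nb .##.#: next=#  (t=0,i=2, bit13=1)
  nb .##..: next=.  (t=1,i=19, bit12=0)
  nb .#.##: next=.  (t=1,i=7, bit11=0)
  nb .#.#.: next=.  (t=2,i=17, bit10=0)
  nb .#..#: next=#  (t=5,i=8, bit9=1)
  nb .#...: next=.  (t=0,i=5, bit8=0)
  nb ..###: next=.  (t=0,i=10, bit7=0)
  nb ..##.: next=.  (t=0,i=1, bit6=0)
  nb ..#.#: next=.  (t=1,i=6, bit5=0)
  nb ..#..: next=.  (t=1,i=2, bit4=0)
  nb ...##: next=#  (t=0,i=9, bit3=1)
  nb ...#.: next=.  (t=1,i=5, bit2=0)
  nb ....#: next=#  (t=0,i=8, bit1=1)
  nb .....: next=.  (t=0,i=7, bit0=0)
  bits 10110011010001011010001000001010 = 3007685130

3007685130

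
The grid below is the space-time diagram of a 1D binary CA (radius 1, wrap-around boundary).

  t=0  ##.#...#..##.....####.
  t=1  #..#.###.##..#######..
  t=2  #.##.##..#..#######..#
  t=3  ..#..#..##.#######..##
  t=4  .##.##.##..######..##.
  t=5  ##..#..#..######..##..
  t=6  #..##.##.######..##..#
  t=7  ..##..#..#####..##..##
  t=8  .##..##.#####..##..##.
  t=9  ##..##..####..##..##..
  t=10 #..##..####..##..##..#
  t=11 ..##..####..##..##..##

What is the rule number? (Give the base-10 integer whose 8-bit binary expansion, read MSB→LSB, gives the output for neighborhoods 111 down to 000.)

143

  [7] ### => #  t=0,i=18
  [6] ##. => .  t=0,i=1
  [5] #.# => .  t=0,i=2
  [4] #.. => .  t=0,i=4
  [3] .## => #  t=0,i=0
  [2] .#. => #  t=0,i=3
  [1] ..# => #  t=0,i=6
  [0] ... => #  t=0,i=5
  bits 10001111 = 143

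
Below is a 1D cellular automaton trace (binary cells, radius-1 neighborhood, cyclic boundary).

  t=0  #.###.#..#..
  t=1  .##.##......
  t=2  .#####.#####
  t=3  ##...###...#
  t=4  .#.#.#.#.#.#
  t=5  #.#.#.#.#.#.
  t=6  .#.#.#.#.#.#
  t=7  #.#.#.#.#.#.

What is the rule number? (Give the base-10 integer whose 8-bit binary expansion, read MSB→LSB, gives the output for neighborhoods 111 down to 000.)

  ### -> .   bit 7 = 0  t=0,i=3
  ##. -> #   bit 6 = 1  t=0,i=4
  #.# -> #   bit 5 = 1  t=0,i=1
  #.. -> .   bit 4 = 0  t=0,i=7
  .## -> #   bit 3 = 1  t=0,i=2
  .#. -> .   bit 2 = 0  t=0,i=0
  ..# -> .   bit 1 = 0  t=0,i=8
  ... -> #   bit 0 = 1  t=1,i=7
  bits 01101001 = 105

105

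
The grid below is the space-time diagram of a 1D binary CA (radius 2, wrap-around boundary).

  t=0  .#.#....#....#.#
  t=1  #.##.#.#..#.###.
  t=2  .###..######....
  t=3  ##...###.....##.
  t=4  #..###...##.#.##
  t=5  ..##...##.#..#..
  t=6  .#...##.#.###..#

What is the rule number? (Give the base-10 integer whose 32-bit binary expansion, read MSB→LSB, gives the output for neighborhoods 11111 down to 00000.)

140488365

  nb #####: next=.  (t=2,i=8, bit31=0)
  nb ####.: next=.  (t=2,i=10, bit30=0)
  nb ###.#: next=.  (t=1,i=14, bit29=0)
  nb ###..: next=.  (t=2,i=3, bit28=0)
  nb ##.##: next=#  (t=3,i=15, bit27=1)
  nb ##.#.: next=.  (t=1,i=4, bit26=0)
  nb ##..#: next=.  (t=2,i=4, bit25=0)
  nb ##...: next=.  (t=2,i=12, bit24=0)
  nb #.###: next=.  (t=1,i=12, bit23=0)
  nb #.##.: next=#  (t=1,i=2, bit22=1)
  nb #.#.#: next=.  (t=0,i=1, bit21=0)
  nb #.#..: next=#  (t=0,i=3, bit20=1)
  nb #..##: next=#  (t=2,i=5, bit19=1)
  nb #..#.: next=#  (t=1,i=9, bit18=1)
  nb #...#: next=#  (t=3,i=3, bit17=1)
  nb #....: next=#  (t=0,i=5, bit16=1)
  nb .####: next=#  (t=2,i=7, bit15=1)
  nb .###.: next=.  (t=1,i=13, bit14=0)
  nb .##.#: next=#  (t=1,i=3, bit13=1)
  nb .##..: next=.  (t=3,i=1, bit12=0)
  nb .#.##: next=#  (t=1,i=1, bit11=1)
  nb .#.#.: next=#  (t=0,i=0, bit10=1)
  nb .#..#: next=#  (t=1,i=8, bit9=1)
  nb .#...: next=.  (t=0,i=4, bit8=0)
  nb ..###: next=#  (t=2,i=1, bit7=1)
  nb ..##.: next=.  (t=3,i=13, bit6=0)
  nb ..#.#: next=#  (t=0,i=13, bit5=1)
  nb ..#..: next=.  (t=0,i=8, bit4=0)
  nb ...##: next=#  (t=2,i=0, bit3=1)
  nb ...#.: next=#  (t=0,i=7, bit2=1)
  nb ....#: next=.  (t=0,i=6, bit1=0)
  nb .....: next=#  (t=2,i=14, bit0=1)
  bits 00001000010111111010111010101101 = 140488365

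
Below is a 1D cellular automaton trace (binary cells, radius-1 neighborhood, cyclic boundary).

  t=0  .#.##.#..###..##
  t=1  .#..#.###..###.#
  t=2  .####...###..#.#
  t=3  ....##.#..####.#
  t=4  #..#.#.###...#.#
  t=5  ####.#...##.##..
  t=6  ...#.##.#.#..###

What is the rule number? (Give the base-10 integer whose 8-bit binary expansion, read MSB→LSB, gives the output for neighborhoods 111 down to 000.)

  ###|.  b7=0 t=0,i=10
  ##.|#  b6=1 t=0,i=4
  #.#|.  b5=0 t=0,i=0
  #..|#  b4=1 t=0,i=7
  .##|.  b3=0 t=0,i=3
  .#.|#  b2=1 t=0,i=1
  ..#|#  b1=1 t=0,i=8
  ...|.  b0=0 t=2,i=6
  bits 01010110 = 86

86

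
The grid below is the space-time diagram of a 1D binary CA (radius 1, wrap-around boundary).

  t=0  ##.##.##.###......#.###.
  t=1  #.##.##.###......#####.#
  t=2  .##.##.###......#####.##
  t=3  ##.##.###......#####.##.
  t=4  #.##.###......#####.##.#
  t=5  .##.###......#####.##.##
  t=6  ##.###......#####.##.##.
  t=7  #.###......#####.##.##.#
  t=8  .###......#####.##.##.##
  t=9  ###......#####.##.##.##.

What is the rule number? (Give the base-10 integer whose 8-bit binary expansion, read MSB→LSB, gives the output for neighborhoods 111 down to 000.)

174

  ###|#  b7=1 t=0,i=10
  ##.|.  b6=0 t=0,i=1
  #.#|#  b5=1 t=0,i=2
  #..|.  b4=0 t=0,i=12
  .##|#  b3=1 t=0,i=0
  .#.|#  b2=1 t=0,i=18
  ..#|#  b1=1 t=0,i=17
  ...|.  b0=0 t=0,i=13
  bits 10101110 = 174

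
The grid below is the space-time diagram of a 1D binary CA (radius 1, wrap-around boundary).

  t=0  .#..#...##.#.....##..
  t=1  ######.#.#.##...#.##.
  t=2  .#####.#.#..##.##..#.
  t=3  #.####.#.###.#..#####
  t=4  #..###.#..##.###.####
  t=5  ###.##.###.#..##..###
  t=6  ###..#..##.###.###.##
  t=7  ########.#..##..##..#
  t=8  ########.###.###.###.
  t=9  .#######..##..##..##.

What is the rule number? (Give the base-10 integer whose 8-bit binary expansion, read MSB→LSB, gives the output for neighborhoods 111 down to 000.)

214

  [7] ### => #  t=1,i=1
  [6] ##. => #  t=0,i=9
  [5] #.# => .  t=0,i=10
  [4] #.. => #  t=0,i=2
  [3] .## => .  t=0,i=8
  [2] .#. => #  t=0,i=1
  [1] ..# => #  t=0,i=0
  [0] ... => .  t=0,i=6
  bits 11010110 = 214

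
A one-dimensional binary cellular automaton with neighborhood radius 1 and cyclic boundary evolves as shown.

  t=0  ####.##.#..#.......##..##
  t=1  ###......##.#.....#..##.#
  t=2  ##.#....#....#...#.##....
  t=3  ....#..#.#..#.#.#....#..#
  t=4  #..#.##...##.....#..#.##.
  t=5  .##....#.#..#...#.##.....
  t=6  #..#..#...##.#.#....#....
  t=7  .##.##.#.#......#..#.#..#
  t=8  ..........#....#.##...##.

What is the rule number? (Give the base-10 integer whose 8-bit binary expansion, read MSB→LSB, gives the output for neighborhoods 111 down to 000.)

146

  [7] ### => #  t=0,i=0
  [6] ##. => .  t=0,i=3
  [5] #.# => .  t=0,i=4
  [4] #.. => #  t=0,i=9
  [3] .## => .  t=0,i=5
  [2] .#. => .  t=0,i=8
  [1] ..# => #  t=0,i=10
  [0] ... => .  t=0,i=13
  bits 10010010 = 146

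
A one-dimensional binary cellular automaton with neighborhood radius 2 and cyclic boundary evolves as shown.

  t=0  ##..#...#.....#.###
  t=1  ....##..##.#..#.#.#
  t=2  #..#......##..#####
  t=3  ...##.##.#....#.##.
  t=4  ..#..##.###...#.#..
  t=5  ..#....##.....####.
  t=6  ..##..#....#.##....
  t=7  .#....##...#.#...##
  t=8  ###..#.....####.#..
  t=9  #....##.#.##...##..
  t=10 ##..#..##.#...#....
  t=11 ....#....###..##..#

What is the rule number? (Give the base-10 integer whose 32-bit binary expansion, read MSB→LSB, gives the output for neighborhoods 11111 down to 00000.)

2364540345

  nb #####: next=#  (t=0,i=18, bit31=1)
  nb ####.: next=.  (t=0,i=0, bit30=0)
  nb ###.#: next=.  (t=8,i=14, bit29=0)
  nb ###..: next=.  (t=0,i=1, bit28=0)
  nb ##.##: next=#  (t=3,i=5, bit27=1)
  nb ##.#.: next=#  (t=1,i=10, bit26=1)
  nb ##..#: next=.  (t=0,i=2, bit25=0)
  nb ##...: next=.  (t=3,i=18, bit24=0)
  nb #.###: next=#  (t=0,i=16, bit23=1)
  nb #.##.: next=#  (t=3,i=6, bit22=1)
  nb #.#.#: next=#  (t=1,i=16, bit21=1)
  nb #.#..: next=#  (t=1,i=11, bit20=1)
  nb #..##: next=.  (t=1,i=7, bit19=0)
  nb #..#.: next=.  (t=0,i=3, bit18=0)
  nb #...#: next=.  (t=0,i=6, bit17=0)
  nb #....: next=.  (t=0,i=10, bit16=0)
  nb .####: next=.  (t=0,i=17, bit15=0)
  nb .###.: next=.  (t=4,i=9, bit14=0)
  nb .##.#: next=.  (t=1,i=9, bit13=0)
  nb .##..: next=.  (t=1,i=5, bit12=0)
  nb .#.##: next=.  (t=0,i=15, bit11=0)
  nb .#.#.: next=#  (t=1,i=15, bit10=1)
  nb .#..#: next=.  (t=1,i=12, bit9=0)
  nb .#...: next=#  (t=0,i=5, bit8=1)
  nb ..###: next=#  (t=2,i=14, bit7=1)
  nb ..##.: next=.  (t=1,i=4, bit6=0)
  nb ..#.#: next=#  (t=0,i=14, bit5=1)
  nb ..#..: next=#  (t=0,i=4, bit4=1)
  nb ...##: next=#  (t=1,i=3, bit3=1)
  nb ...#.: next=.  (t=0,i=7, bit2=0)
  nb ....#: next=.  (t=0,i=12, bit1=0)
  nb .....: next=#  (t=0,i=11, bit0=1)
  bits 10001100111100000000010110111001 = 2364540345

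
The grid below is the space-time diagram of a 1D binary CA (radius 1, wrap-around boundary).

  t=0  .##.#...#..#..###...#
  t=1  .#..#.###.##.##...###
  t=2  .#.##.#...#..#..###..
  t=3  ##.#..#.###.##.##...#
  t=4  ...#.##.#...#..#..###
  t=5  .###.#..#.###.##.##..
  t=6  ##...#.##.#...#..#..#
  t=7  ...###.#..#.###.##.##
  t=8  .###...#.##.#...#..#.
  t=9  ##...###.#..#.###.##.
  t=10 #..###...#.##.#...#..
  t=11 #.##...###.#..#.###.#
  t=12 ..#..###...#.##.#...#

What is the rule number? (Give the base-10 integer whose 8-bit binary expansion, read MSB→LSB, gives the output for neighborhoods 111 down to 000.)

  nb ###: next=.  (t=0,i=15, bit7=0)
  nb ##.: next=.  (t=0,i=2, bit6=0)
  nb #.#: next=.  (t=0,i=0, bit5=0)
  nb #..: next=.  (t=0,i=5, bit4=0)
  nb .##: next=#  (t=0,i=1, bit3=1)
  nb .#.: next=#  (t=0,i=4, bit2=1)
  nb ..#: next=#  (t=0,i=7, bit1=1)
  nb ...: next=#  (t=0,i=6, bit0=1)
  bits 00001111 = 15

15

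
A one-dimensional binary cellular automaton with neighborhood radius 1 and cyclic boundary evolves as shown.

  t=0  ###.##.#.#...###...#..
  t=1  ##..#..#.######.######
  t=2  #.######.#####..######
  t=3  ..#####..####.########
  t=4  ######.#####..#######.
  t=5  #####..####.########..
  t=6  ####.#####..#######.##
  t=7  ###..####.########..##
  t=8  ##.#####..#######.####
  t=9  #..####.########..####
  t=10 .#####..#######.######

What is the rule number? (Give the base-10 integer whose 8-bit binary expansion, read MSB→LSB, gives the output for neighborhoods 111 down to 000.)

159

  nb ###: next=#  (t=0,i=1, bit7=1)
  nb ##.: next=.  (t=0,i=2, bit6=0)
  nb #.#: next=.  (t=0,i=3, bit5=0)
  nb #..: next=#  (t=0,i=10, bit4=1)
  nb .##: next=#  (t=0,i=0, bit3=1)
  nb .#.: next=#  (t=0,i=7, bit2=1)
  nb ..#: next=#  (t=0,i=12, bit1=1)
  nb ...: next=#  (t=0,i=11, bit0=1)
  bits 10011111 = 159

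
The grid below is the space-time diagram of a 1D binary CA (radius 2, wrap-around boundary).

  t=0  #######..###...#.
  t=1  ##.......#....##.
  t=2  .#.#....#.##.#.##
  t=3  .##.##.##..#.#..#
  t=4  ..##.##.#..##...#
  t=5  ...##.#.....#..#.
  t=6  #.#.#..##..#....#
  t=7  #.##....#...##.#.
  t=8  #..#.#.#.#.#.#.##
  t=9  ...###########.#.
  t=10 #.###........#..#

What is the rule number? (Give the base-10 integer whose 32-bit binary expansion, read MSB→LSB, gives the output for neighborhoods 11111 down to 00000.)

681686444

  nb #####: next=.  (t=0,i=2, bit31=0)
  nb ####.: next=.  (t=0,i=5, bit30=0)
  nb ###.#: next=#  (t=9,i=13, bit29=1)
  nb ###..: next=.  (t=0,i=6, bit28=0)
  nb ##.##: next=#  (t=1,i=16, bit27=1)
  nb ##.#.: next=.  (t=2,i=0, bit26=0)
  nb ##..#: next=.  (t=0,i=7, bit25=0)
  nb ##...: next=.  (t=0,i=12, bit24=0)
  nb #.###: next=#  (t=0,i=0, bit23=1)
  nb #.##.: next=.  (t=1,i=0, bit22=0)
  nb #.#.#: next=#  (t=2,i=1, bit21=1)
  nb #.#..: next=.  (t=2,i=3, bit20=0)
  nb #..##: next=.  (t=0,i=8, bit19=0)
  nb #..#.: next=.  (t=3,i=10, bit18=0)
  nb #...#: next=.  (t=0,i=13, bit17=0)
  nb #....: next=#  (t=1,i=3, bit16=1)
  nb .####: next=#  (t=0,i=1, bit15=1)
  nb .###.: next=.  (t=0,i=10, bit14=0)
  nb .##.#: next=#  (t=1,i=15, bit13=1)
  nb .##..: next=#  (t=1,i=1, bit12=1)
  nb .#.##: next=.  (t=0,i=16, bit11=0)
  nb .#.#.: next=#  (t=2,i=2, bit10=1)
  nb .#..#: next=.  (t=3,i=14, bit9=0)
  nb .#...: next=#  (t=1,i=10, bit8=1)
  nb ..###: next=#  (t=0,i=9, bit7=1)
  nb ..##.: next=.  (t=1,i=14, bit6=0)
  nb ..#.#: next=#  (t=0,i=15, bit5=1)
  nb ..#..: next=.  (t=1,i=9, bit4=0)
  nb ...##: next=#  (t=1,i=13, bit3=1)
  nb ...#.: next=#  (t=0,i=14, bit2=1)
  nb ....#: next=.  (t=1,i=7, bit1=0)
  nb .....: next=.  (t=1,i=4, bit0=0)
  bits 00101000101000011011010110101100 = 681686444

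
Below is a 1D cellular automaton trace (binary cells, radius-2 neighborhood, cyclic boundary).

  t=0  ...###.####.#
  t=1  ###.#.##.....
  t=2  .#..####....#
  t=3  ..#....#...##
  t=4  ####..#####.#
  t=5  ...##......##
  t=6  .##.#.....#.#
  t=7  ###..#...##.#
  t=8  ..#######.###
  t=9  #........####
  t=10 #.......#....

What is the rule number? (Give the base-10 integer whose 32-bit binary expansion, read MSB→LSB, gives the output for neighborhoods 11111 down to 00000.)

  [31] ##### => .  t=4,i=1
  [30] ####. => .  t=0,i=9
  [29] ###.# => .  t=0,i=5
  [28] ###.. => #  t=2,i=7
  [27] ##.## => #  t=0,i=6
  [26] ##.#. => .  t=0,i=11
  [25] ##..# => #  t=3,i=0
  [24] ##... => .  t=1,i=8
  [23] #.### => #  t=0,i=7
  [22] #.##. => #  t=1,i=6
  [21] #.#.# => #  t=1,i=4
  [20] #.#.. => .  t=0,i=12
  [19] #..## => .  t=2,i=3
  [18] #..#. => #  t=3,i=1
  [17] #...# => #  t=0,i=1
  [16] #.... => .  t=1,i=9
  [15] .#### => .  t=0,i=8
  [14] .###. => #  t=0,i=4
  [13] .##.# => #  t=6,i=2
  [12] .##.. => #  t=1,i=7
  [11] .#.## => #  t=1,i=5
  [10] .#.#. => .  t=2,i=0
  [9] .#..# => #  t=2,i=2
  [8] .#... => #  t=0,i=0
  [7] ..### => .  t=0,i=3
  [6] ..##. => .  t=3,i=11
  [5] ..#.# => #  t=2,i=12
  [4] ..#.. => #  t=3,i=2
  [3] ...## => #  t=0,i=2
  [2] ...#. => #  t=2,i=11
  [1] ....# => .  t=1,i=11
  [0] ..... => .  t=1,i=10
  bits 00011010111001100111101100111100 = 451312444

451312444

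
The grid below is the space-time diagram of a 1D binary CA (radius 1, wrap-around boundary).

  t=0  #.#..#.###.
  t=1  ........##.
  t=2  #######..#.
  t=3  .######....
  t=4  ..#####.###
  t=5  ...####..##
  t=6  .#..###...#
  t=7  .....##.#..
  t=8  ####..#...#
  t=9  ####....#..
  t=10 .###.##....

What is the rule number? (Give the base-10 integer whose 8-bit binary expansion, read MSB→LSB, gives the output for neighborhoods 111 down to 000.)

193

  [7] ### => #  t=0,i=8
  [6] ##. => #  t=0,i=9
  [5] #.# => .  t=0,i=1
  [4] #.. => .  t=0,i=3
  [3] .## => .  t=0,i=7
  [2] .#. => .  t=0,i=0
  [1] ..# => .  t=0,i=4
  [0] ... => #  t=1,i=0
  bits 11000001 = 193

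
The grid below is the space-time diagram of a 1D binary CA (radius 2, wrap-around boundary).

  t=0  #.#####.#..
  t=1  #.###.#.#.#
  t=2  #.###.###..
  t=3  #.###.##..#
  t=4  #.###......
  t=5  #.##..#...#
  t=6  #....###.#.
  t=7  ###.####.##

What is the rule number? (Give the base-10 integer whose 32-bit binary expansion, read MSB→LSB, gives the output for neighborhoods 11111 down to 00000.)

2696275388

  nb #####: next=#  (t=0,i=4, bit31=1)
  nb ####.: next=.  (t=0,i=5, bit30=0)
  nb ###.#: next=#  (t=0,i=6, bit29=1)
  nb ###..: next=.  (t=2,i=8, bit28=0)
  nb ##.##: next=.  (t=1,i=1, bit27=0)
  nb ##.#.: next=.  (t=0,i=7, bit26=0)
  nb ##..#: next=.  (t=2,i=9, bit25=0)
  nb ##...: next=.  (t=4,i=5, bit24=0)
  nb #.###: next=#  (t=0,i=2, bit23=1)
  nb #.##.: next=.  (t=1,i=10, bit22=0)
  nb #.#.#: next=#  (t=1,i=6, bit21=1)
  nb #.#..: next=#  (t=0,i=8, bit20=1)
  nb #..##: next=.  (t=3,i=9, bit19=0)
  nb #..#.: next=#  (t=0,i=10, bit18=1)
  nb #...#: next=.  (t=5,i=8, bit17=0)
  nb #....: next=#  (t=4,i=6, bit16=1)
  nb .####: next=#  (t=0,i=3, bit15=1)
  nb .###.: next=#  (t=1,i=3, bit14=1)
  nb .##.#: next=#  (t=1,i=0, bit13=1)
  nb .##..: next=.  (t=3,i=7, bit12=0)
  nb .#.##: next=.  (t=0,i=1, bit11=0)
  nb .#.#.: next=#  (t=1,i=7, bit10=1)
  nb .#..#: next=.  (t=0,i=9, bit9=0)
  nb .#...: next=#  (t=5,i=7, bit8=1)
  nb ..###: next=#  (t=6,i=5, bit7=1)
  nb ..##.: next=.  (t=3,i=10, bit6=0)
  nb ..#.#: next=#  (t=0,i=0, bit5=1)
  nb ..#..: next=#  (t=5,i=6, bit4=1)
  nb ...##: next=#  (t=5,i=9, bit3=1)
  nb ...#.: next=#  (t=4,i=10, bit2=1)
  nb ....#: next=.  (t=4,i=9, bit1=0)
  nb .....: next=.  (t=4,i=7, bit0=0)
  bits 10100000101101011110010110111100 = 2696275388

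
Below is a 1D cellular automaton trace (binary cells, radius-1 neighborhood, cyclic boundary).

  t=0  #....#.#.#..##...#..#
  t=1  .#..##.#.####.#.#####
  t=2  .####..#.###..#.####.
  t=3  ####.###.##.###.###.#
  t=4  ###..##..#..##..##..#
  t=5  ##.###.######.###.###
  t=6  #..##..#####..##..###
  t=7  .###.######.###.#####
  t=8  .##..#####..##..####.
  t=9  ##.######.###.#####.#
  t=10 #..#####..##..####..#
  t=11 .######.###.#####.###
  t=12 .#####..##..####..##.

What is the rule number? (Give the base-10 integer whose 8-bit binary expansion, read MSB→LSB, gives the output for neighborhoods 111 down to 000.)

158

  [7] ### => #  t=1,i=10
  [6] ##. => .  t=0,i=0
  [5] #.# => .  t=0,i=6
  [4] #.. => #  t=0,i=1
  [3] .## => #  t=0,i=12
  [2] .#. => #  t=0,i=5
  [1] ..# => #  t=0,i=4
  [0] ... => .  t=0,i=2
  bits 10011110 = 158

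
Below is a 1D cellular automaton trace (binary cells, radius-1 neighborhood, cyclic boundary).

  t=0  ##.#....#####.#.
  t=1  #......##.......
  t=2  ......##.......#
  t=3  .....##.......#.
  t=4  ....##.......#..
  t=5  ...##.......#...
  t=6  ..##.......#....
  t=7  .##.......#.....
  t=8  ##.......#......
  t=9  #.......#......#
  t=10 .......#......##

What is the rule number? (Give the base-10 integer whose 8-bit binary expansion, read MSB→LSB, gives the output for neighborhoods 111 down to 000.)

  nb ###: next=.  (t=0,i=9, bit7=0)
  nb ##.: next=.  (t=0,i=1, bit6=0)
  nb #.#: next=.  (t=0,i=2, bit5=0)
  nb #..: next=.  (t=0,i=4, bit4=0)
  nb .##: next=#  (t=0,i=0, bit3=1)
  nb .#.: next=.  (t=0,i=3, bit2=0)
  nb ..#: next=#  (t=0,i=7, bit1=1)
  nb ...: next=.  (t=0,i=5, bit0=0)
  bits 00001010 = 10

10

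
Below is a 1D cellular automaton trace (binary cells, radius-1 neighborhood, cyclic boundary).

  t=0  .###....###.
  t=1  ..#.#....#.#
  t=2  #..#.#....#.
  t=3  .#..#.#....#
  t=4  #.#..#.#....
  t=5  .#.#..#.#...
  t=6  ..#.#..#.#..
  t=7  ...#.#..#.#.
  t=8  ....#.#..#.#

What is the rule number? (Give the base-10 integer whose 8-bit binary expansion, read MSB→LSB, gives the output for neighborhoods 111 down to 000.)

176

  [7] ### => #  t=0,i=2
  [6] ##. => .  t=0,i=3
  [5] #.# => #  t=1,i=3
  [4] #.. => #  t=0,i=4
  [3] .## => .  t=0,i=1
  [2] .#. => .  t=1,i=2
  [1] ..# => .  t=0,i=0
  [0] ... => .  t=0,i=5
  bits 10110000 = 176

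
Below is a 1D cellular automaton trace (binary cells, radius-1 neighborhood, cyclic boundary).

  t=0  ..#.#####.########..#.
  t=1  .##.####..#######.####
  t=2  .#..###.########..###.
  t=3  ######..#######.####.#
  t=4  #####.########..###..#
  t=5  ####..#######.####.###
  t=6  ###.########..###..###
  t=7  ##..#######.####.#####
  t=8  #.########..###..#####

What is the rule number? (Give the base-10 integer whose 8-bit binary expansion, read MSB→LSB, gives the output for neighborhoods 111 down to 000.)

  ### -> #   bit 7 = 1  t=0,i=5
  ##. -> .   bit 6 = 0  t=0,i=8
  #.# -> .   bit 5 = 0  t=0,i=3
  #.. -> #   bit 4 = 1  t=0,i=18
  .## -> #   bit 3 = 1  t=0,i=4
  .#. -> #   bit 2 = 1  t=0,i=2
  ..# -> #   bit 1 = 1  t=0,i=1
  ... -> .   bit 0 = 0  t=0,i=0
  bits 10011110 = 158

158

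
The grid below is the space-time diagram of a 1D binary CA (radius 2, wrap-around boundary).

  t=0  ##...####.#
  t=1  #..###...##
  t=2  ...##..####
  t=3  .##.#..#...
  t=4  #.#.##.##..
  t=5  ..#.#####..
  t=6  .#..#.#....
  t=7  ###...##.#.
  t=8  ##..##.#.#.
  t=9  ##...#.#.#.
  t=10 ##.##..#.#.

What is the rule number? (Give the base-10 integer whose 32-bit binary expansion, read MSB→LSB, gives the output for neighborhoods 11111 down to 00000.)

  [31] ##### => #  t=5,i=6
  [30] ####. => .  t=0,i=7
  [29] ###.# => .  t=0,i=8
  [28] ###.. => .  t=0,i=1
  [27] ##.## => #  t=0,i=9
  [26] ##.#. => .  t=3,i=3
  [25] ##..# => .  t=1,i=1
  [24] ##... => .  t=0,i=2
  [23] #.### => #  t=0,i=10
  [22] #.##. => #  t=4,i=4
  [21] #.#.# => #  t=4,i=2
  [20] #.#.. => #  t=3,i=4
  [19] #..## => .  t=1,i=2
  [18] #..#. => .  t=3,i=6
  [17] #...# => #  t=0,i=3
  [16] #.... => .  t=3,i=9
  [15] .#### => .  t=0,i=6
  [14] .###. => #  t=0,i=0
  [13] .##.# => #  t=3,i=2
  [12] .##.. => #  t=2,i=4
  [11] .#.## => .  t=4,i=3
  [10] .#.#. => .  t=4,i=1
  [9] .#..# => #  t=3,i=5
  [8] .#... => #  t=3,i=8
  [7] ..### => #  t=0,i=5
  [6] ..##. => .  t=2,i=3
  [5] ..#.# => .  t=4,i=0
  [4] ..#.. => #  t=3,i=7
  [3] ...## => #  t=0,i=4
  [2] ...#. => #  t=5,i=1
  [1] ....# => .  t=3,i=10
  [0] ..... => #  t=6,i=9
  bits 10001000111100100111001110011101 = 2297590685

2297590685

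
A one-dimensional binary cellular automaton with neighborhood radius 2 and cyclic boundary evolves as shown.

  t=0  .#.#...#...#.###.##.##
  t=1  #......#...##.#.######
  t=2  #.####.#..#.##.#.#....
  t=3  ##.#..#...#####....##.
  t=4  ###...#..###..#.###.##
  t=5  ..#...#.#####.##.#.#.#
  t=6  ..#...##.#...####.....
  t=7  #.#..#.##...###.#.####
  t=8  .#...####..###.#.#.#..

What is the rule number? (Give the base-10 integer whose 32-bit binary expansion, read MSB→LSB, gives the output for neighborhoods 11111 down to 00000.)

  [31] ##### => .  t=1,i=18
  [30] ####. => .  t=1,i=21
  [29] ###.# => .  t=0,i=15
  [28] ###.. => #  t=1,i=0
  [27] ##.## => #  t=0,i=16
  [26] ##.#. => #  t=0,i=0
  [25] ##..# => #  t=4,i=12
  [24] ##... => .  t=1,i=1
  [23] #.### => .  t=0,i=13
  [22] #.##. => #  t=0,i=17
  [21] #.#.# => .  t=0,i=1
  [20] #.#.. => .  t=0,i=3
  [19] #..## => #  t=4,i=8
  [18] #..#. => .  t=2,i=9
  [17] #...# => .  t=0,i=5
  [16] #.... => #  t=1,i=2
  [15] .#### => #  t=1,i=17
  [14] .###. => #  t=0,i=14
  [13] .##.# => #  t=0,i=18
  [12] .##.. => #  t=7,i=8
  [11] .#.## => #  t=0,i=12
  [10] .#.#. => .  t=0,i=2
  [9] .#..# => .  t=2,i=8
  [8] .#... => .  t=0,i=4
  [7] ..### => #  t=3,i=10
  [6] ..##. => .  t=1,i=11
  [5] ..#.# => #  t=0,i=11
  [4] ..#.. => #  t=0,i=7
  [3] ...## => #  t=1,i=10
  [2] ...#. => .  t=0,i=6
  [1] ....# => #  t=1,i=5
  [0] ..... => #  t=1,i=3
  bits 00011110010010011111100010111011 = 508164283

508164283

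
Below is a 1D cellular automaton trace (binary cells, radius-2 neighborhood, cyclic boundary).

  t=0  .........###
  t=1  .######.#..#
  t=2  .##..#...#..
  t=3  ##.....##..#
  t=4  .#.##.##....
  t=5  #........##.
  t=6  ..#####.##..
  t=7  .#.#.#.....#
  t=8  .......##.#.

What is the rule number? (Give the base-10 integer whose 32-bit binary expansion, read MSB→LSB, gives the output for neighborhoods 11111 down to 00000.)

  ##### -> .   bit 31 = 0  t=1,i=3
  ####. -> #   bit 30 = 1  t=1,i=5
  ###.# -> .   bit 29 = 0  t=1,i=6
  ###.. -> #   bit 28 = 1  t=0,i=11
  ##.## -> .   bit 27 = 0  t=4,i=5
  ##.#. -> .   bit 26 = 0  t=1,i=7
  ##..# -> .   bit 25 = 0  t=2,i=3
  ##... -> .   bit 24 = 0  t=0,i=0
  #.### -> #   bit 23 = 1  t=1,i=1
  #.##. -> .   bit 22 = 0  t=4,i=3
  #.#.# -> .   bit 21 = 0  t=7,i=1
  #.#.. -> .   bit 20 = 0  t=1,i=8
  #..## -> .   bit 19 = 0  t=3,i=10
  #..#. -> .   bit 18 = 0  t=1,i=10
  #...# -> #   bit 17 = 1  t=2,i=7
  #.... -> #   bit 16 = 1  t=0,i=1
  .#### -> #   bit 15 = 1  t=1,i=2
  .###. -> .   bit 14 = 0  t=0,i=10
  .##.# -> .   bit 13 = 0  t=4,i=4
  .##.. -> .   bit 12 = 0  t=2,i=2
  .#.## -> .   bit 11 = 0  t=1,i=0
  .#.#. -> .   bit 10 = 0  t=7,i=0
  .#..# -> #   bit 9 = 1  t=1,i=9
  .#... -> .   bit 8 = 0  t=2,i=6
  ..### -> .   bit 7 = 0  t=0,i=9
  ..##. -> #   bit 6 = 1  t=2,i=1
  ..#.# -> .   bit 5 = 0  t=1,i=11
  ..#.. -> .   bit 4 = 0  t=2,i=5
  ...## -> #   bit 3 = 1  t=0,i=8
  ...#. -> #   bit 2 = 1  t=2,i=8
  ....# -> .   bit 1 = 0  t=0,i=7
  ..... -> #   bit 0 = 1  t=0,i=2
  bits 01010000100000111000001001001101 = 1350795853

1350795853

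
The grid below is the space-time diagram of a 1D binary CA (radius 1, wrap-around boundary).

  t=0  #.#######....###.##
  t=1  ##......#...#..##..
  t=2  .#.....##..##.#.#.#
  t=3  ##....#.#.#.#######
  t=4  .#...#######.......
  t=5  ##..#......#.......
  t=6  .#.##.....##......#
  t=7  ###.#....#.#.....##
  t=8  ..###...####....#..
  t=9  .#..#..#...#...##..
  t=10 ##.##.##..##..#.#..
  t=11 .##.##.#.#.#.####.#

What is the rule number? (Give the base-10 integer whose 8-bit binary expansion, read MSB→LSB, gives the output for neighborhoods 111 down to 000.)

  ###|.  b7=0 t=0,i=3
  ##.|#  b6=1 t=0,i=0
  #.#|#  b5=1 t=0,i=1
  #..|.  b4=0 t=0,i=9
  .##|.  b3=0 t=0,i=2
  .#.|#  b2=1 t=1,i=8
  ..#|#  b1=1 t=0,i=12
  ...|.  b0=0 t=0,i=10
  bits 01100110 = 102

102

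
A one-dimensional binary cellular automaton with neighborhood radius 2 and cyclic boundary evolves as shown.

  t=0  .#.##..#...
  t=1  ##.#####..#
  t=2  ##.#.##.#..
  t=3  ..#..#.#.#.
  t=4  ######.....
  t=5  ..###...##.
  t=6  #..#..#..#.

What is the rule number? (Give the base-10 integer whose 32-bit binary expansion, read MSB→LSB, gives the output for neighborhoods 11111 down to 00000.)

3871756855

  nb #####: next=#  (t=1,i=5, bit31=1)
  nb ####.: next=#  (t=1,i=6, bit30=1)
  nb ###.#: next=#  (t=1,i=1, bit29=1)
  nb ###..: next=.  (t=1,i=7, bit28=0)
  nb ##.##: next=.  (t=1,i=2, bit27=0)
  nb ##.#.: next=#  (t=2,i=2, bit26=1)
  nb ##..#: next=#  (t=0,i=5, bit25=1)
  nb ##...: next=.  (t=4,i=6, bit24=0)
  nb #.###: next=#  (t=1,i=3, bit23=1)
  nb #.##.: next=#  (t=0,i=3, bit22=1)
  nb #.#.#: next=.  (t=2,i=3, bit21=0)
  nb #.#..: next=.  (t=2,i=8, bit20=0)
  nb #..##: next=.  (t=1,i=9, bit19=0)
  nb #..#.: next=#  (t=0,i=6, bit18=1)
  nb #...#: next=#  (t=3,i=0, bit17=1)
  nb #....: next=.  (t=0,i=9, bit16=0)
  nb .####: next=.  (t=1,i=4, bit15=0)
  nb .###.: next=#  (t=1,i=0, bit14=1)
  nb .##.#: next=.  (t=2,i=1, bit13=0)
  nb .##..: next=#  (t=0,i=4, bit12=1)
  nb .#.##: next=.  (t=0,i=2, bit11=0)
  nb .#.#.: next=.  (t=3,i=6, bit10=0)
  nb .#..#: next=#  (t=2,i=9, bit9=1)
  nb .#...: next=.  (t=0,i=8, bit8=0)
  nb ..###: next=.  (t=1,i=10, bit7=0)
  nb ..##.: next=.  (t=2,i=0, bit6=0)
  nb ..#.#: next=#  (t=0,i=1, bit5=1)
  nb ..#..: next=#  (t=0,i=7, bit4=1)
  nb ...##: next=.  (t=4,i=10, bit3=0)
  nb ...#.: next=#  (t=0,i=0, bit2=1)
  nb ....#: next=#  (t=0,i=10, bit1=1)
  nb .....: next=#  (t=4,i=8, bit0=1)
  bits 11100110110001100101001000110111 = 3871756855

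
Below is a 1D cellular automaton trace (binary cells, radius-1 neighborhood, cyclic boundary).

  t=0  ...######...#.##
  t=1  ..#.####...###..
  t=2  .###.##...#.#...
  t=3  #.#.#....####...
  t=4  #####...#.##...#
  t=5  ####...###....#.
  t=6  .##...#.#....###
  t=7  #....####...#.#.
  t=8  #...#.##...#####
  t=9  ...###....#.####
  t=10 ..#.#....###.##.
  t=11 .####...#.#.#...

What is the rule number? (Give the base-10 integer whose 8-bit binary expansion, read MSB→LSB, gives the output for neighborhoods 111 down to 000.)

166

  ###|#  b7=1 t=0,i=4
  ##.|.  b6=0 t=0,i=8
  #.#|#  b5=1 t=0,i=13
  #..|.  b4=0 t=0,i=0
  .##|.  b3=0 t=0,i=3
  .#.|#  b2=1 t=0,i=12
  ..#|#  b1=1 t=0,i=2
  ...|.  b0=0 t=0,i=1
  bits 10100110 = 166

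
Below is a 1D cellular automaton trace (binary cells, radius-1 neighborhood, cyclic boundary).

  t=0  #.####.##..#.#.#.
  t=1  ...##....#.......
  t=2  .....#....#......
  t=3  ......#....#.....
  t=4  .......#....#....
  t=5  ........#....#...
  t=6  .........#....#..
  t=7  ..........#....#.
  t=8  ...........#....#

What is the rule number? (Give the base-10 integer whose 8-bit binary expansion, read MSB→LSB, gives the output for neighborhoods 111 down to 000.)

  ###|#  b7=1 t=0,i=3
  ##.|.  b6=0 t=0,i=5
  #.#|.  b5=0 t=0,i=1
  #..|#  b4=1 t=0,i=9
  .##|.  b3=0 t=0,i=2
  .#.|.  b2=0 t=0,i=0
  ..#|.  b1=0 t=0,i=10
  ...|.  b0=0 t=1,i=0
  bits 10010000 = 144

144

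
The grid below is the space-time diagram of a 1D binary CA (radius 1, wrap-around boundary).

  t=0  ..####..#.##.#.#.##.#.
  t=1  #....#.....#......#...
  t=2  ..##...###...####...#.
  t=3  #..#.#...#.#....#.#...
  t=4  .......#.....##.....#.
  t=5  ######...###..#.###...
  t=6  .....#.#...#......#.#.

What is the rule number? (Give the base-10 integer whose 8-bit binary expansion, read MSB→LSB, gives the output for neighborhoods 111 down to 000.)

  [7] ### => .  t=0,i=3
  [6] ##. => #  t=0,i=5
  [5] #.# => .  t=0,i=9
  [4] #.. => .  t=0,i=6
  [3] .## => .  t=0,i=2
  [2] .#. => .  t=0,i=8
  [1] ..# => .  t=0,i=1
  [0] ... => #  t=0,i=0
  bits 01000001 = 65

65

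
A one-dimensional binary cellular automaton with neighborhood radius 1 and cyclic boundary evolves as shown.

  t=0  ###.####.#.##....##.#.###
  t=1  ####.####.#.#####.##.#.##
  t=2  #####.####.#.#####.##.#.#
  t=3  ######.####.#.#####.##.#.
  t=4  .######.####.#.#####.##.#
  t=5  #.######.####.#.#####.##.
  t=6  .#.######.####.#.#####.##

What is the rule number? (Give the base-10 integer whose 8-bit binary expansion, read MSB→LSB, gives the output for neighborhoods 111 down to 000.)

243

  nb ###: next=#  (t=0,i=0, bit7=1)
  nb ##.: next=#  (t=0,i=2, bit6=1)
  nb #.#: next=#  (t=0,i=3, bit5=1)
  nb #..: next=#  (t=0,i=13, bit4=1)
  nb .##: next=.  (t=0,i=4, bit3=0)
  nb .#.: next=.  (t=0,i=9, bit2=0)
  nb ..#: next=#  (t=0,i=16, bit1=1)
  nb ...: next=#  (t=0,i=14, bit0=1)
  bits 11110011 = 243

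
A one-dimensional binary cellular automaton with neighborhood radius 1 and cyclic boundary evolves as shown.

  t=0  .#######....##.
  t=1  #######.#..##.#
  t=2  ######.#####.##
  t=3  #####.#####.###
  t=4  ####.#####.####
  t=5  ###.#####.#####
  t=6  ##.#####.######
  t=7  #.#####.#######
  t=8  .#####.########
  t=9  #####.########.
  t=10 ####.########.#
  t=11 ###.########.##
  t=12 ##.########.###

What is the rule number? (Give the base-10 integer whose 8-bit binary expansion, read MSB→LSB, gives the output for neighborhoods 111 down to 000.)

190

  [7] ### => #  t=0,i=2
  [6] ##. => .  t=0,i=7
  [5] #.# => #  t=1,i=7
  [4] #.. => #  t=0,i=8
  [3] .## => #  t=0,i=1
  [2] .#. => #  t=1,i=8
  [1] ..# => #  t=0,i=0
  [0] ... => .  t=0,i=9
  bits 10111110 = 190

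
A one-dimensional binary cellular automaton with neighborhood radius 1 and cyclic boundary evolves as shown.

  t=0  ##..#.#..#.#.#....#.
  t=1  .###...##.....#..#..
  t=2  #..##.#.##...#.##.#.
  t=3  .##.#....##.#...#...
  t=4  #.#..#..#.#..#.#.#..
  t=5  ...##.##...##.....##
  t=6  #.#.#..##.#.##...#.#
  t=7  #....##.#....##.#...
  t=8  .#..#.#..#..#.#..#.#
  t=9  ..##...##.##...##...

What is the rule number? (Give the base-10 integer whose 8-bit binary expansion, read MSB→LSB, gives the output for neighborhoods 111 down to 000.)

82

  [7] ### => .  t=1,i=2
  [6] ##. => #  t=0,i=1
  [5] #.# => .  t=0,i=5
  [4] #.. => #  t=0,i=2
  [3] .## => .  t=0,i=0
  [2] .#. => .  t=0,i=4
  [1] ..# => #  t=0,i=3
  [0] ... => .  t=0,i=15
  bits 01010010 = 82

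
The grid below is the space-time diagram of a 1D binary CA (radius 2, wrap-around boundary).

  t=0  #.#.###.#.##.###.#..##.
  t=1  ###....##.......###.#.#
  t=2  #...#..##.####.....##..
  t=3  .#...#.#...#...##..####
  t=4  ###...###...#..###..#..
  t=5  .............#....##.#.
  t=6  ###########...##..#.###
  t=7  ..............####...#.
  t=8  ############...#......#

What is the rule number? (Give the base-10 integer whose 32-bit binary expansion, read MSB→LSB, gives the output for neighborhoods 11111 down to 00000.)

104175425

  #####|.  b31=0 t=6,i=0
  ####.|.  b30=0 t=1,i=1
  ###.#|.  b29=0 t=0,i=6
  ###..|.  b28=0 t=1,i=2
  ##.##|.  b27=0 t=0,i=12
  ##.#.|#  b26=1 t=0,i=7
  ##..#|#  b25=1 t=2,i=21
  ##...|.  b24=0 t=1,i=3
  #.###|.  b23=0 t=0,i=4
  #.##.|.  b22=0 t=0,i=10
  #.#.#|#  b21=1 t=0,i=0
  #.#..|#  b20=1 t=0,i=17
  #..##|.  b19=0 t=0,i=19
  #..#.|#  b18=1 t=2,i=22
  #...#|.  b17=0 t=2,i=2
  #....|#  b16=1 t=1,i=4
  .####|#  b15=1 t=1,i=0
  .###.|.  b14=0 t=0,i=5
  .##.#|.  b13=0 t=0,i=11
  .##..|#  b12=1 t=1,i=8
  .#.##|.  b11=0 t=0,i=3
  .#.#.|#  b10=1 t=0,i=1
  .#..#|#  b9=1 t=0,i=18
  .#...|#  b8=1 t=2,i=1
  ..###|.  b7=0 t=1,i=16
  ..##.|#  b6=1 t=0,i=20
  ..#.#|.  b5=0 t=3,i=5
  ..#..|.  b4=0 t=2,i=0
  ...##|.  b3=0 t=1,i=6
  ...#.|.  b2=0 t=2,i=3
  ....#|.  b1=0 t=1,i=5
  .....|#  b0=1 t=1,i=11
  bits 00000110001101011001011101000001 = 104175425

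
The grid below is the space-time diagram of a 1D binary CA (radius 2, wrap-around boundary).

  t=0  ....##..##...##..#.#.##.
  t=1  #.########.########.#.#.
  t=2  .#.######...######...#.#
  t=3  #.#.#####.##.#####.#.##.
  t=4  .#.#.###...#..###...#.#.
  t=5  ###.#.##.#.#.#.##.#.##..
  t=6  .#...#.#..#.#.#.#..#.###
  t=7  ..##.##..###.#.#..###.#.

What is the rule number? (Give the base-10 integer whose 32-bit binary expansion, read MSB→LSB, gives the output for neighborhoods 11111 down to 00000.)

  nb #####: next=#  (t=1,i=4, bit31=1)
  nb ####.: next=#  (t=1,i=8, bit30=1)
  nb ###.#: next=.  (t=1,i=9, bit29=0)
  nb ###..: next=#  (t=2,i=8, bit28=1)
  nb ##.##: next=.  (t=1,i=10, bit27=0)
  nb ##.#.: next=.  (t=1,i=19, bit26=0)
  nb ##..#: next=#  (t=0,i=6, bit25=1)
  nb ##...: next=.  (t=0,i=10, bit24=0)
  nb #.###: next=.  (t=1,i=2, bit23=0)
  nb #.##.: next=.  (t=0,i=21, bit22=0)
  nb #.#.#: next=.  (t=0,i=19, bit21=0)
  nb #.#..: next=.  (t=4,i=22, bit20=0)
  nb #..##: next=#  (t=0,i=7, bit19=1)
  nb #..#.: next=#  (t=0,i=16, bit18=1)
  nb #...#: next=#  (t=0,i=11, bit17=1)
  nb #....: next=#  (t=0,i=0, bit16=1)
  nb .####: next=#  (t=1,i=3, bit15=1)
  nb .###.: next=#  (t=4,i=6, bit14=1)
  nb .##.#: next=#  (t=3,i=11, bit13=1)
  nb .##..: next=#  (t=0,i=5, bit12=1)
  nb .#.##: next=#  (t=0,i=20, bit11=1)
  nb .#.#.: next=#  (t=0,i=18, bit10=1)
  nb .#..#: next=.  (t=4,i=12, bit9=0)
  nb .#...: next=#  (t=6,i=2, bit8=1)
  nb ..###: next=.  (t=2,i=12, bit7=0)
  nb ..##.: next=#  (t=0,i=4, bit6=1)
  nb ..#.#: next=#  (t=0,i=17, bit5=1)
  nb ..#..: next=#  (t=4,i=11, bit4=1)
  nb ...##: next=#  (t=0,i=3, bit3=1)
  nb ...#.: next=.  (t=2,i=20, bit2=0)
  nb ....#: next=#  (t=0,i=2, bit1=1)
  nb .....: next=.  (t=0,i=1, bit0=0)
  bits 11010010000011111111110101111010 = 3524263290

3524263290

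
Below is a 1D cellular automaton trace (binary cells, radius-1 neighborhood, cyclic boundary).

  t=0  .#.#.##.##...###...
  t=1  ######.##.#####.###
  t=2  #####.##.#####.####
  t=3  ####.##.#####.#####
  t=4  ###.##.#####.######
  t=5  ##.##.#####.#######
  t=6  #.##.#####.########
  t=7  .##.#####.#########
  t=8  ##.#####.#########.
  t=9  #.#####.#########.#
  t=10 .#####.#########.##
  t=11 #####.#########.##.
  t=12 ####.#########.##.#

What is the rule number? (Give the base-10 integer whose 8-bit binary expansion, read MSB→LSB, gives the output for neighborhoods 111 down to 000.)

191

  nb ###: next=#  (t=0,i=14, bit7=1)
  nb ##.: next=.  (t=0,i=6, bit6=0)
  nb #.#: next=#  (t=0,i=2, bit5=1)
  nb #..: next=#  (t=0,i=10, bit4=1)
  nb .##: next=#  (t=0,i=5, bit3=1)
  nb .#.: next=#  (t=0,i=1, bit2=1)
  nb ..#: next=#  (t=0,i=0, bit1=1)
  nb ...: next=#  (t=0,i=11, bit0=1)
  bits 10111111 = 191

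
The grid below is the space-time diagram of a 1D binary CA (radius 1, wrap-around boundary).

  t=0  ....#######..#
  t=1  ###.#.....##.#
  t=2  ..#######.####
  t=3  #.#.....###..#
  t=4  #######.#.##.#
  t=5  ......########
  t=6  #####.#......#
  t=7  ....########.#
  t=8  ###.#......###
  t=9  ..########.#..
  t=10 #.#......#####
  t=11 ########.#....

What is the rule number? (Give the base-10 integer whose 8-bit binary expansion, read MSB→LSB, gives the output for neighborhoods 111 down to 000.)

  nb ###: next=.  (t=0,i=5, bit7=0)
  nb ##.: next=#  (t=0,i=10, bit6=1)
  nb #.#: next=#  (t=1,i=3, bit5=1)
  nb #..: next=#  (t=0,i=0, bit4=1)
  nb .##: next=#  (t=0,i=4, bit3=1)
  nb .#.: next=#  (t=0,i=13, bit2=1)
  nb ..#: next=.  (t=0,i=3, bit1=0)
  nb ...: next=#  (t=0,i=1, bit0=1)
  bits 01111101 = 125

125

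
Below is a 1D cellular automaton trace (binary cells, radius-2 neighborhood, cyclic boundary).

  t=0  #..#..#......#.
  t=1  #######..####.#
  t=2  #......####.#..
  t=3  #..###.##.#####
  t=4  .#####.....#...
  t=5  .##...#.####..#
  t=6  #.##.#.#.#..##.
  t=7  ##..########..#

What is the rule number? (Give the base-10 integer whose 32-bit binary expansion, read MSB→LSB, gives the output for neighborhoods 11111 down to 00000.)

  [31] ##### => .  t=1,i=1
  [30] ####. => .  t=1,i=5
  [29] ###.# => #  t=1,i=12
  [28] ###.. => .  t=1,i=6
  [27] ##.## => .  t=1,i=13
  [26] ##.#. => #  t=2,i=11
  [25] ##..# => #  t=1,i=7
  [24] ##... => #  t=4,i=6
  [23] #.### => .  t=1,i=14
  [22] #.##. => .  t=3,i=7
  [21] #.#.# => #  t=6,i=0
  [20] #.#.. => #  t=0,i=0
  [19] #..## => #  t=1,i=8
  [18] #..#. => #  t=0,i=2
  [17] #...# => .  t=5,i=4
  [16] #.... => .  t=0,i=8
  [15] .#### => #  t=1,i=0
  [14] .###. => #  t=3,i=4
  [13] .##.# => .  t=3,i=8
  [12] .##.. => #  t=5,i=2
  [11] .#.## => #  t=5,i=0
  [10] .#.#. => #  t=0,i=14
  [9] .#..# => #  t=0,i=1
  [8] .#... => .  t=0,i=7
  [7] ..### => #  t=1,i=9
  [6] ..##. => .  t=6,i=12
  [5] ..#.# => .  t=0,i=13
  [4] ..#.. => #  t=0,i=3
  [3] ...## => .  t=2,i=6
  [2] ...#. => #  t=0,i=12
  [1] ....# => #  t=0,i=11
  [0] ..... => #  t=0,i=9
  bits 00100111001111001101111010010111 = 658300567

658300567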